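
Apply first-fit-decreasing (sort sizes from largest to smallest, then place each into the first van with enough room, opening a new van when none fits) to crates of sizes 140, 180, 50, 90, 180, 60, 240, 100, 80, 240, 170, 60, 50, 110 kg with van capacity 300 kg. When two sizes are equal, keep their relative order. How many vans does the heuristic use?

7

Sorted descending: 240, 240, 180, 180, 170, 140, 110, 100, 90, 80, 60, 60, 50, 50.
  240 → van 1 (new)  [load 240/300]
  240 → van 2 (new)  [load 240/300]
  180 → van 3 (new)  [load 180/300]
  180 → van 4 (new)  [load 180/300]
  170 → van 5 (new)  [load 170/300]
  140 → van 6 (new)  [load 140/300]
  110 → van 3  [load 290/300]
  100 → van 4  [load 280/300]
  90 → van 5  [load 260/300]
  80 → van 6  [load 220/300]
  60 → van 1  [load 300/300]
  60 → van 2  [load 300/300]
  50 → van 6  [load 270/300]
  50 → van 7 (new)  [load 50/300]
7 vans opened.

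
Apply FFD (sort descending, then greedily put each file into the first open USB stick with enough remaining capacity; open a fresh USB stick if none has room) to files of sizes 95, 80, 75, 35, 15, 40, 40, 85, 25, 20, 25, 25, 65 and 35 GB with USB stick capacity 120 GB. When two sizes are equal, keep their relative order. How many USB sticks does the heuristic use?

Sorted descending: 95, 85, 80, 75, 65, 40, 40, 35, 35, 25, 25, 25, 20, 15.
  95 → USB stick 1 (new)  [load 95/120]
  85 → USB stick 2 (new)  [load 85/120]
  80 → USB stick 3 (new)  [load 80/120]
  75 → USB stick 4 (new)  [load 75/120]
  65 → USB stick 5 (new)  [load 65/120]
  40 → USB stick 3  [load 120/120]
  40 → USB stick 4  [load 115/120]
  35 → USB stick 2  [load 120/120]
  35 → USB stick 5  [load 100/120]
  25 → USB stick 1  [load 120/120]
  25 → USB stick 6 (new)  [load 25/120]
  25 → USB stick 6  [load 50/120]
  20 → USB stick 5  [load 120/120]
  15 → USB stick 6  [load 65/120]
6 USB sticks opened.

6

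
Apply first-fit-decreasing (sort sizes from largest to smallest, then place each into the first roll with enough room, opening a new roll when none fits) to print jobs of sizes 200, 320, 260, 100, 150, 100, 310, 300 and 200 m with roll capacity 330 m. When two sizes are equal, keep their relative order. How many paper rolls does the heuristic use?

7

Sorted descending: 320, 310, 300, 260, 200, 200, 150, 100, 100.
  320 → roll 1 (new)  [load 320/330]
  310 → roll 2 (new)  [load 310/330]
  300 → roll 3 (new)  [load 300/330]
  260 → roll 4 (new)  [load 260/330]
  200 → roll 5 (new)  [load 200/330]
  200 → roll 6 (new)  [load 200/330]
  150 → roll 7 (new)  [load 150/330]
  100 → roll 5  [load 300/330]
  100 → roll 6  [load 300/330]
7 paper rolls opened.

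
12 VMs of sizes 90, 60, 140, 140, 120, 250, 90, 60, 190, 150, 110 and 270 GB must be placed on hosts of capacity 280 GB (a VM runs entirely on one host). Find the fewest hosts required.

7

Total = 270 + 250 + 190 + 150 + 140 + 140 + 120 + 110 + 90 + 90 + 60 + 60 = 1670 GB.
Lower bound: ⌈1670/280⌉ = 6 hosts.
A packing using 7 hosts:
  host 1: 270 = 270
  host 2: 250 = 250
  host 3: 190 + 90 = 280
  host 4: 150 + 120 = 270
  host 5: 140 + 140 = 280
  host 6: 110 + 90 + 60 = 260
  host 7: 60 = 60
No arrangement into 6 hosts stays within capacity, so 7 is optimal.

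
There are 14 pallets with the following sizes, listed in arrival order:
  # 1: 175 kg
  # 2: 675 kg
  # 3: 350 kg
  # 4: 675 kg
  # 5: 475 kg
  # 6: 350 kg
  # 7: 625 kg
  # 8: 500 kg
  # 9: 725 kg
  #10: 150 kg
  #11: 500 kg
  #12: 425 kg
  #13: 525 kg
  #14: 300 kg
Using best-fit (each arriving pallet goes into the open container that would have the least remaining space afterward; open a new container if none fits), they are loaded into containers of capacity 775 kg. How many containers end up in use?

  175 → container 1 (new)  [load 175/775]
  675 → container 2 (new)  [load 675/775]
  350 → container 1  [load 525/775]
  675 → container 3 (new)  [load 675/775]
  475 → container 4 (new)  [load 475/775]
  350 → container 5 (new)  [load 350/775]
  625 → container 6 (new)  [load 625/775]
  500 → container 7 (new)  [load 500/775]
  725 → container 8 (new)  [load 725/775]
  150 → container 6  [load 775/775]
  500 → container 9 (new)  [load 500/775]
  425 → container 5  [load 775/775]
  525 → container 10 (new)  [load 525/775]
  300 → container 4  [load 775/775]
10 containers opened.

10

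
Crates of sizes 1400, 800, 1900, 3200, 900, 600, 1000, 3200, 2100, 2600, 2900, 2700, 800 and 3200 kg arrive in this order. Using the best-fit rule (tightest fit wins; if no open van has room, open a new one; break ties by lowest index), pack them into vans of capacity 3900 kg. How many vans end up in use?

  1400 → van 1 (new)  [load 1400/3900]
  800 → van 1  [load 2200/3900]
  1900 → van 2 (new)  [load 1900/3900]
  3200 → van 3 (new)  [load 3200/3900]
  900 → van 1  [load 3100/3900]
  600 → van 3  [load 3800/3900]
  1000 → van 2  [load 2900/3900]
  3200 → van 4 (new)  [load 3200/3900]
  2100 → van 5 (new)  [load 2100/3900]
  2600 → van 6 (new)  [load 2600/3900]
  2900 → van 7 (new)  [load 2900/3900]
  2700 → van 8 (new)  [load 2700/3900]
  800 → van 1  [load 3900/3900]
  3200 → van 9 (new)  [load 3200/3900]
9 vans opened.

9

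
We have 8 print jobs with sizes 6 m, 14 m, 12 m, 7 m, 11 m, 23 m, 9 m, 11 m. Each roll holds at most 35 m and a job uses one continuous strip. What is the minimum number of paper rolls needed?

Total = 23 + 14 + 12 + 11 + 11 + 9 + 7 + 6 = 93 m.
Lower bound: ⌈93/35⌉ = 3 paper rolls.
A packing using 3 paper rolls:
  roll 1: 23 + 12 = 35
  roll 2: 14 + 11 + 9 = 34
  roll 3: 11 + 7 + 6 = 24
This matches the lower bound, so 3 is optimal.

3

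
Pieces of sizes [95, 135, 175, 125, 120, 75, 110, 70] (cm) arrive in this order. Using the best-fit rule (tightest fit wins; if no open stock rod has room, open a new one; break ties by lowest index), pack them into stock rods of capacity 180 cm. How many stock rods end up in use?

6

  95 → stock rod 1 (new)  [load 95/180]
  135 → stock rod 2 (new)  [load 135/180]
  175 → stock rod 3 (new)  [load 175/180]
  125 → stock rod 4 (new)  [load 125/180]
  120 → stock rod 5 (new)  [load 120/180]
  75 → stock rod 1  [load 170/180]
  110 → stock rod 6 (new)  [load 110/180]
  70 → stock rod 6  [load 180/180]
6 stock rods opened.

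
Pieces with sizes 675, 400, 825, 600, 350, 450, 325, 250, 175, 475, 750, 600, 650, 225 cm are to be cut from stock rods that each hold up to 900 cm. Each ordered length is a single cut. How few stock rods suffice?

Total = 825 + 750 + 675 + 650 + 600 + 600 + 475 + 450 + 400 + 350 + 325 + 250 + 225 + 175 = 6750 cm.
Lower bound: ⌈6750/900⌉ = 8 stock rods.
A packing using 9 stock rods:
  stock rod 1: 825 = 825
  stock rod 2: 750 = 750
  stock rod 3: 675 + 225 = 900
  stock rod 4: 650 + 250 = 900
  stock rod 5: 600 + 175 = 775
  stock rod 6: 600 = 600
  stock rod 7: 475 + 400 = 875
  stock rod 8: 450 + 350 = 800
  stock rod 9: 325 = 325
No arrangement into 8 stock rods stays within capacity, so 9 is optimal.

9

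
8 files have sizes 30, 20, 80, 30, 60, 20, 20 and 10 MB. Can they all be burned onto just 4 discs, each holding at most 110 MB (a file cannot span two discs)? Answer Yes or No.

Yes

A valid assignment using 3 discs:
  disc 1: 80 + 30 = 110
  disc 2: 60 + 30 + 20 = 110
  disc 3: 20 + 20 + 10 = 50
That uses only 3 ≤ 4, so 4 discs are enough.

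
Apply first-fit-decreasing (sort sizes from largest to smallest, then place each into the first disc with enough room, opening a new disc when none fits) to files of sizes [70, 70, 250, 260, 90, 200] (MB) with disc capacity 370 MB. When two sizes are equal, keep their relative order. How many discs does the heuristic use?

3

Sorted descending: 260, 250, 200, 90, 70, 70.
  260 → disc 1 (new)  [load 260/370]
  250 → disc 2 (new)  [load 250/370]
  200 → disc 3 (new)  [load 200/370]
  90 → disc 1  [load 350/370]
  70 → disc 2  [load 320/370]
  70 → disc 3  [load 270/370]
3 discs opened.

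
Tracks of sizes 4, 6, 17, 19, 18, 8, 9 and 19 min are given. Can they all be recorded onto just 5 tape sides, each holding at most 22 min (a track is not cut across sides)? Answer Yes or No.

Total = 100 min; ⌈100/22⌉ = 5.
The bound of 5 does not rule out 5, but exhaustive search shows no assignment into 5 tape sides of capacity 22 min exists — the minimum is 6.

No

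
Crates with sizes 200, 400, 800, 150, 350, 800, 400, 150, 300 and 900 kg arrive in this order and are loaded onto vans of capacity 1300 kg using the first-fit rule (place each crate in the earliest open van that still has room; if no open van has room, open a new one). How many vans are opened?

4

  200 → van 1 (new)  [load 200/1300]
  400 → van 1  [load 600/1300]
  800 → van 2 (new)  [load 800/1300]
  150 → van 1  [load 750/1300]
  350 → van 1  [load 1100/1300]
  800 → van 3 (new)  [load 800/1300]
  400 → van 2  [load 1200/1300]
  150 → van 1  [load 1250/1300]
  300 → van 3  [load 1100/1300]
  900 → van 4 (new)  [load 900/1300]
4 vans opened.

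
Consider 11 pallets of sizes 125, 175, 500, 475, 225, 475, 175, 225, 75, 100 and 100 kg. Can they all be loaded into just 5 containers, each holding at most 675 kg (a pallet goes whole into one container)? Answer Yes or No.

A valid assignment using 4 containers:
  container 1: 500 + 175 = 675
  container 2: 475 + 175 = 650
  container 3: 475 + 125 + 75 = 675
  container 4: 225 + 225 + 100 + 100 = 650
That uses only 4 ≤ 5, so 5 containers are enough.

Yes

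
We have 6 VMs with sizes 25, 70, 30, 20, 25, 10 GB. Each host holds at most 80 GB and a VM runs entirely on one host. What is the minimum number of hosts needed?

Total = 70 + 30 + 25 + 25 + 20 + 10 = 180 GB.
Lower bound: ⌈180/80⌉ = 3 hosts.
A packing using 3 hosts:
  host 1: 70 + 10 = 80
  host 2: 30 + 25 + 25 = 80
  host 3: 20 = 20
This matches the lower bound, so 3 is optimal.

3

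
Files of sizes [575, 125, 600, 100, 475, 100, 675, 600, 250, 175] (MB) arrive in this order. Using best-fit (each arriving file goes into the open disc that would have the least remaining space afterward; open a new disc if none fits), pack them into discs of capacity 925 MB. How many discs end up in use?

5

  575 → disc 1 (new)  [load 575/925]
  125 → disc 1  [load 700/925]
  600 → disc 2 (new)  [load 600/925]
  100 → disc 1  [load 800/925]
  475 → disc 3 (new)  [load 475/925]
  100 → disc 1  [load 900/925]
  675 → disc 4 (new)  [load 675/925]
  600 → disc 5 (new)  [load 600/925]
  250 → disc 4  [load 925/925]
  175 → disc 2  [load 775/925]
5 discs opened.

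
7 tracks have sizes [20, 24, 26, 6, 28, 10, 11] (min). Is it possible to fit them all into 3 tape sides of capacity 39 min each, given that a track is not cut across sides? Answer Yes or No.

No

Total = 125 min; ⌈125/39⌉ = 4.
At least 4 tape sides are required, but only 3 are allowed.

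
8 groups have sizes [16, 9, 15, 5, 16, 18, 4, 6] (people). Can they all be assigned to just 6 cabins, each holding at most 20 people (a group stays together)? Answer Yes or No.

A valid assignment using 5 cabins:
  cabin 1: 18 = 18
  cabin 2: 16 + 4 = 20
  cabin 3: 16 = 16
  cabin 4: 15 + 5 = 20
  cabin 5: 9 + 6 = 15
That uses only 5 ≤ 6, so 6 cabins are enough.

Yes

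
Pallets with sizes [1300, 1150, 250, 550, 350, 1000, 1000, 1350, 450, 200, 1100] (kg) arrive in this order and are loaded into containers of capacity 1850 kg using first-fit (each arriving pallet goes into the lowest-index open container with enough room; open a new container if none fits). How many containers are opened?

  1300 → container 1 (new)  [load 1300/1850]
  1150 → container 2 (new)  [load 1150/1850]
  250 → container 1  [load 1550/1850]
  550 → container 2  [load 1700/1850]
  350 → container 3 (new)  [load 350/1850]
  1000 → container 3  [load 1350/1850]
  1000 → container 4 (new)  [load 1000/1850]
  1350 → container 5 (new)  [load 1350/1850]
  450 → container 3  [load 1800/1850]
  200 → container 1  [load 1750/1850]
  1100 → container 6 (new)  [load 1100/1850]
6 containers opened.

6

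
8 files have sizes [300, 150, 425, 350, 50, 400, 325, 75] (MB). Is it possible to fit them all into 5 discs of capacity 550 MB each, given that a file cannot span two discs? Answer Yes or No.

Yes

A valid assignment using 5 discs:
  disc 1: 425 + 75 + 50 = 550
  disc 2: 400 + 150 = 550
  disc 3: 350 = 350
  disc 4: 325 = 325
  disc 5: 300 = 300
Every load is within 550 MB, so 5 discs suffice.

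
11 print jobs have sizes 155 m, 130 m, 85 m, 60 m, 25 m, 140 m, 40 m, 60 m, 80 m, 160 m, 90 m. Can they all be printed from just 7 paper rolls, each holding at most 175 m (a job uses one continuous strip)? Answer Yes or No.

Yes

A valid assignment using 7 paper rolls:
  roll 1: 160 = 160
  roll 2: 155 = 155
  roll 3: 140 + 25 = 165
  roll 4: 130 + 40 = 170
  roll 5: 90 + 85 = 175
  roll 6: 80 + 60 = 140
  roll 7: 60 = 60
Every load is within 175 m, so 7 paper rolls suffice.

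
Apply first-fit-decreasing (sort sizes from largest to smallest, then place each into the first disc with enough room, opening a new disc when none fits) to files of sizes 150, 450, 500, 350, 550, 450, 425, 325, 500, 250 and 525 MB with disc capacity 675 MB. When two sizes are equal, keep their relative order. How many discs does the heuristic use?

Sorted descending: 550, 525, 500, 500, 450, 450, 425, 350, 325, 250, 150.
  550 → disc 1 (new)  [load 550/675]
  525 → disc 2 (new)  [load 525/675]
  500 → disc 3 (new)  [load 500/675]
  500 → disc 4 (new)  [load 500/675]
  450 → disc 5 (new)  [load 450/675]
  450 → disc 6 (new)  [load 450/675]
  425 → disc 7 (new)  [load 425/675]
  350 → disc 8 (new)  [load 350/675]
  325 → disc 8  [load 675/675]
  250 → disc 7  [load 675/675]
  150 → disc 2  [load 675/675]
8 discs opened.

8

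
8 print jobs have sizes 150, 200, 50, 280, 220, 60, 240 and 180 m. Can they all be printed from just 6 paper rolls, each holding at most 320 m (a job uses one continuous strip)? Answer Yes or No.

A valid assignment using 6 paper rolls:
  roll 1: 280 = 280
  roll 2: 240 + 60 = 300
  roll 3: 220 + 50 = 270
  roll 4: 200 = 200
  roll 5: 180 = 180
  roll 6: 150 = 150
Every load is within 320 m, so 6 paper rolls suffice.

Yes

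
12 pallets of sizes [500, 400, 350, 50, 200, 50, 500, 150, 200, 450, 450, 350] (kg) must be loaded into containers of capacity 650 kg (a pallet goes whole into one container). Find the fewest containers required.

7

Total = 500 + 500 + 450 + 450 + 400 + 350 + 350 + 200 + 200 + 150 + 50 + 50 = 3650 kg.
Lower bound: ⌈3650/650⌉ = 6 containers.
Also, 7 pallets each exceed 325 kg, and no two of those can share a container, so at least 7 containers are needed.
A packing using 7 containers:
  container 1: 500 + 150 = 650
  container 2: 500 + 50 + 50 = 600
  container 3: 450 + 200 = 650
  container 4: 450 + 200 = 650
  container 5: 400 = 400
  container 6: 350 = 350
  container 7: 350 = 350
This matches the lower bound, so 7 is optimal.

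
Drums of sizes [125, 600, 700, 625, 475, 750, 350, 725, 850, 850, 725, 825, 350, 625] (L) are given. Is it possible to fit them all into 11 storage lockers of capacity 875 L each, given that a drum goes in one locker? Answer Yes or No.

No

Total = 8575 L; ⌈8575/875⌉ = 10.
11 drums each exceed half the capacity and cannot share a locker, forcing at least 11 storage lockers.
The bound of 11 does not rule out 11, but exhaustive search shows no assignment into 11 storage lockers of capacity 875 L exists — the minimum is 12.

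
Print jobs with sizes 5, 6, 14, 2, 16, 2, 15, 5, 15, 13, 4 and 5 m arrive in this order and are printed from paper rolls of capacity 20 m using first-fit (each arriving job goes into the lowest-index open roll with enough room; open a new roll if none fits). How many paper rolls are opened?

  5 → roll 1 (new)  [load 5/20]
  6 → roll 1  [load 11/20]
  14 → roll 2 (new)  [load 14/20]
  2 → roll 1  [load 13/20]
  16 → roll 3 (new)  [load 16/20]
  2 → roll 1  [load 15/20]
  15 → roll 4 (new)  [load 15/20]
  5 → roll 1  [load 20/20]
  15 → roll 5 (new)  [load 15/20]
  13 → roll 6 (new)  [load 13/20]
  4 → roll 2  [load 18/20]
  5 → roll 4  [load 20/20]
6 paper rolls opened.

6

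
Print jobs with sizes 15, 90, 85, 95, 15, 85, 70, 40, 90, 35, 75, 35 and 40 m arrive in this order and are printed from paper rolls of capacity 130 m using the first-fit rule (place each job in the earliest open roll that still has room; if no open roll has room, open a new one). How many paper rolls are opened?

7

  15 → roll 1 (new)  [load 15/130]
  90 → roll 1  [load 105/130]
  85 → roll 2 (new)  [load 85/130]
  95 → roll 3 (new)  [load 95/130]
  15 → roll 1  [load 120/130]
  85 → roll 4 (new)  [load 85/130]
  70 → roll 5 (new)  [load 70/130]
  40 → roll 2  [load 125/130]
  90 → roll 6 (new)  [load 90/130]
  35 → roll 3  [load 130/130]
  75 → roll 7 (new)  [load 75/130]
  35 → roll 4  [load 120/130]
  40 → roll 5  [load 110/130]
7 paper rolls opened.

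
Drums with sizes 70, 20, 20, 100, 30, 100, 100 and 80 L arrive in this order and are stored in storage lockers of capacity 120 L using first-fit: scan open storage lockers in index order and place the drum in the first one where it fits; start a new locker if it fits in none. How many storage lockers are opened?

5

  70 → locker 1 (new)  [load 70/120]
  20 → locker 1  [load 90/120]
  20 → locker 1  [load 110/120]
  100 → locker 2 (new)  [load 100/120]
  30 → locker 3 (new)  [load 30/120]
  100 → locker 4 (new)  [load 100/120]
  100 → locker 5 (new)  [load 100/120]
  80 → locker 3  [load 110/120]
5 storage lockers opened.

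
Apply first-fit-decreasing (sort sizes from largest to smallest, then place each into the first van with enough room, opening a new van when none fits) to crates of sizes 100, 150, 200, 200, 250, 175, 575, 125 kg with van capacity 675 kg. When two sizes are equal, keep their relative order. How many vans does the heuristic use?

Sorted descending: 575, 250, 200, 200, 175, 150, 125, 100.
  575 → van 1 (new)  [load 575/675]
  250 → van 2 (new)  [load 250/675]
  200 → van 2  [load 450/675]
  200 → van 2  [load 650/675]
  175 → van 3 (new)  [load 175/675]
  150 → van 3  [load 325/675]
  125 → van 3  [load 450/675]
  100 → van 1  [load 675/675]
3 vans opened.

3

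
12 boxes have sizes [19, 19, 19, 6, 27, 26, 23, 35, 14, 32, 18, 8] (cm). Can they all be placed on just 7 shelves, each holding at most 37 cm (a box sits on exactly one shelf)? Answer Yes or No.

No

Total = 246 cm; ⌈246/37⌉ = 7.
8 boxes each exceed half the capacity and cannot share a shelf, forcing at least 8 shelves.
At least 8 shelves are required, but only 7 are allowed.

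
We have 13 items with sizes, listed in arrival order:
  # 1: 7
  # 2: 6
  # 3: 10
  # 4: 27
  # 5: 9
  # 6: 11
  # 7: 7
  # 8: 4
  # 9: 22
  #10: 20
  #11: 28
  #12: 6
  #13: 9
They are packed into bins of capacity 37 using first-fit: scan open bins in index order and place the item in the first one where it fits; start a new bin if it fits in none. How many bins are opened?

5

  7 → bin 1 (new)  [load 7/37]
  6 → bin 1  [load 13/37]
  10 → bin 1  [load 23/37]
  27 → bin 2 (new)  [load 27/37]
  9 → bin 1  [load 32/37]
  11 → bin 3 (new)  [load 11/37]
  7 → bin 2  [load 34/37]
  4 → bin 1  [load 36/37]
  22 → bin 3  [load 33/37]
  20 → bin 4 (new)  [load 20/37]
  28 → bin 5 (new)  [load 28/37]
  6 → bin 4  [load 26/37]
  9 → bin 4  [load 35/37]
5 bins opened.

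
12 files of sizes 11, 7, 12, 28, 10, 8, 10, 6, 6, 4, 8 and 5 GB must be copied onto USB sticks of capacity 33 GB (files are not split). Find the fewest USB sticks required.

4

Total = 28 + 12 + 11 + 10 + 10 + 8 + 8 + 7 + 6 + 6 + 5 + 4 = 115 GB.
Lower bound: ⌈115/33⌉ = 4 USB sticks.
A packing using 4 USB sticks:
  USB stick 1: 28 + 5 = 33
  USB stick 2: 12 + 11 + 10 = 33
  USB stick 3: 10 + 8 + 8 + 7 = 33
  USB stick 4: 6 + 6 + 4 = 16
This matches the lower bound, so 4 is optimal.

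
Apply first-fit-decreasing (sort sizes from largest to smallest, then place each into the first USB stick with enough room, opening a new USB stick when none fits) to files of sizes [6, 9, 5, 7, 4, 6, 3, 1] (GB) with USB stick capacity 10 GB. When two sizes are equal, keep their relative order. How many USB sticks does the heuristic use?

Sorted descending: 9, 7, 6, 6, 5, 4, 3, 1.
  9 → USB stick 1 (new)  [load 9/10]
  7 → USB stick 2 (new)  [load 7/10]
  6 → USB stick 3 (new)  [load 6/10]
  6 → USB stick 4 (new)  [load 6/10]
  5 → USB stick 5 (new)  [load 5/10]
  4 → USB stick 3  [load 10/10]
  3 → USB stick 2  [load 10/10]
  1 → USB stick 1  [load 10/10]
5 USB sticks opened.

5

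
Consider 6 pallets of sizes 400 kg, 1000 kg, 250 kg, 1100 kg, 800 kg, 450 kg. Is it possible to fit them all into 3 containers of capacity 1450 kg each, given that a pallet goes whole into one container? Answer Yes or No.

Yes

A valid assignment using 3 containers:
  container 1: 1100 + 250 = 1350
  container 2: 1000 + 450 = 1450
  container 3: 800 + 400 = 1200
Every load is within 1450 kg, so 3 containers suffice.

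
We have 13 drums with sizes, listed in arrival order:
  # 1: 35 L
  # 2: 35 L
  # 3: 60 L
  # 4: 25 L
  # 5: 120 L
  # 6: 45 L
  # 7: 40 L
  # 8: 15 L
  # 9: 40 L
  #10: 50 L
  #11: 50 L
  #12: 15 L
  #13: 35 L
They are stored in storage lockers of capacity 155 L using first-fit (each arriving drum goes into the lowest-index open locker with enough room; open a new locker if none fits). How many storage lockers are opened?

  35 → locker 1 (new)  [load 35/155]
  35 → locker 1  [load 70/155]
  60 → locker 1  [load 130/155]
  25 → locker 1  [load 155/155]
  120 → locker 2 (new)  [load 120/155]
  45 → locker 3 (new)  [load 45/155]
  40 → locker 3  [load 85/155]
  15 → locker 2  [load 135/155]
  40 → locker 3  [load 125/155]
  50 → locker 4 (new)  [load 50/155]
  50 → locker 4  [load 100/155]
  15 → locker 2  [load 150/155]
  35 → locker 4  [load 135/155]
4 storage lockers opened.

4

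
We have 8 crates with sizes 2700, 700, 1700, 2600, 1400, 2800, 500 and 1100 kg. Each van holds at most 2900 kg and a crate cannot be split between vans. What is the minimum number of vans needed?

5

Total = 2800 + 2700 + 2600 + 1700 + 1400 + 1100 + 700 + 500 = 13500 kg.
Lower bound: ⌈13500/2900⌉ = 5 vans.
A packing using 5 vans:
  van 1: 2800 = 2800
  van 2: 2700 = 2700
  van 3: 2600 = 2600
  van 4: 1700 + 1100 = 2800
  van 5: 1400 + 700 + 500 = 2600
This matches the lower bound, so 5 is optimal.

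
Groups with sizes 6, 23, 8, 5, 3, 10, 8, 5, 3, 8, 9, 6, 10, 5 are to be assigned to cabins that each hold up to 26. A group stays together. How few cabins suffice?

Total = 23 + 10 + 10 + 9 + 8 + 8 + 8 + 6 + 6 + 5 + 5 + 5 + 3 + 3 = 109.
Lower bound: ⌈109/26⌉ = 5 cabins.
A packing using 5 cabins:
  cabin 1: 23 + 3 = 26
  cabin 2: 10 + 10 + 6 = 26
  cabin 3: 9 + 8 + 8 = 25
  cabin 4: 8 + 6 + 5 + 5 = 24
  cabin 5: 5 + 3 = 8
This matches the lower bound, so 5 is optimal.

5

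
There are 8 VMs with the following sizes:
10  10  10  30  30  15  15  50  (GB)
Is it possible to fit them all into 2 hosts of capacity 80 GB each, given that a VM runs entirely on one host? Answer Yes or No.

Total = 170 GB; ⌈170/80⌉ = 3.
At least 3 hosts are required, but only 2 are allowed.

No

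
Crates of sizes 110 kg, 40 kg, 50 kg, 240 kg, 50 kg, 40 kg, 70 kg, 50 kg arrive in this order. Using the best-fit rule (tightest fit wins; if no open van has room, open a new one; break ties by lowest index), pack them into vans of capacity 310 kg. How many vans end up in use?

3

  110 → van 1 (new)  [load 110/310]
  40 → van 1  [load 150/310]
  50 → van 1  [load 200/310]
  240 → van 2 (new)  [load 240/310]
  50 → van 2  [load 290/310]
  40 → van 1  [load 240/310]
  70 → van 1  [load 310/310]
  50 → van 3 (new)  [load 50/310]
3 vans opened.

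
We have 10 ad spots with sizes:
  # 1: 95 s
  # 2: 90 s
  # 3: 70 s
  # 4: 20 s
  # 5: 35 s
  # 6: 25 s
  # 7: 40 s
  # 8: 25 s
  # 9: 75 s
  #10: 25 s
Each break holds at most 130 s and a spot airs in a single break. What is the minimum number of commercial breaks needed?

4

Total = 95 + 90 + 75 + 70 + 40 + 35 + 25 + 25 + 25 + 20 = 500 s.
Lower bound: ⌈500/130⌉ = 4 commercial breaks.
A packing using 4 commercial breaks:
  break 1: 95 + 35 = 130
  break 2: 90 + 40 = 130
  break 3: 75 + 25 + 25 = 125
  break 4: 70 + 25 + 20 = 115
This matches the lower bound, so 4 is optimal.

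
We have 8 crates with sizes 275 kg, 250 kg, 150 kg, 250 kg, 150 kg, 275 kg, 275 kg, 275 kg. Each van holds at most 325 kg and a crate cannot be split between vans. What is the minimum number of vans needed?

7

Total = 275 + 275 + 275 + 275 + 250 + 250 + 150 + 150 = 1900 kg.
Lower bound: ⌈1900/325⌉ = 6 vans.
A packing using 7 vans:
  van 1: 275 = 275
  van 2: 275 = 275
  van 3: 275 = 275
  van 4: 275 = 275
  van 5: 250 = 250
  van 6: 250 = 250
  van 7: 150 + 150 = 300
No arrangement into 6 vans stays within capacity, so 7 is optimal.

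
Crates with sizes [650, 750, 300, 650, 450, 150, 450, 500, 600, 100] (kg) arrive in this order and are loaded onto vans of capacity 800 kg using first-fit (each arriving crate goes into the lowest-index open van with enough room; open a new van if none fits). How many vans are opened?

7

  650 → van 1 (new)  [load 650/800]
  750 → van 2 (new)  [load 750/800]
  300 → van 3 (new)  [load 300/800]
  650 → van 4 (new)  [load 650/800]
  450 → van 3  [load 750/800]
  150 → van 1  [load 800/800]
  450 → van 5 (new)  [load 450/800]
  500 → van 6 (new)  [load 500/800]
  600 → van 7 (new)  [load 600/800]
  100 → van 4  [load 750/800]
7 vans opened.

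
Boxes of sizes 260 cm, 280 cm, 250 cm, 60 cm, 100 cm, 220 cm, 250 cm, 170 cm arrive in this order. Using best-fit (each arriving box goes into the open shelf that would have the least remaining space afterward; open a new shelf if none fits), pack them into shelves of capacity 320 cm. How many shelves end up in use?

6

  260 → shelf 1 (new)  [load 260/320]
  280 → shelf 2 (new)  [load 280/320]
  250 → shelf 3 (new)  [load 250/320]
  60 → shelf 1  [load 320/320]
  100 → shelf 4 (new)  [load 100/320]
  220 → shelf 4  [load 320/320]
  250 → shelf 5 (new)  [load 250/320]
  170 → shelf 6 (new)  [load 170/320]
6 shelves opened.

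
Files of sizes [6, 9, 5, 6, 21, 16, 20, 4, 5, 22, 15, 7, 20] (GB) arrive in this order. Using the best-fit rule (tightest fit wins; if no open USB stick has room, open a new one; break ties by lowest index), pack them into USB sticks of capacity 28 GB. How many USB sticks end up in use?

7

  6 → USB stick 1 (new)  [load 6/28]
  9 → USB stick 1  [load 15/28]
  5 → USB stick 1  [load 20/28]
  6 → USB stick 1  [load 26/28]
  21 → USB stick 2 (new)  [load 21/28]
  16 → USB stick 3 (new)  [load 16/28]
  20 → USB stick 4 (new)  [load 20/28]
  4 → USB stick 2  [load 25/28]
  5 → USB stick 4  [load 25/28]
  22 → USB stick 5 (new)  [load 22/28]
  15 → USB stick 6 (new)  [load 15/28]
  7 → USB stick 3  [load 23/28]
  20 → USB stick 7 (new)  [load 20/28]
7 USB sticks opened.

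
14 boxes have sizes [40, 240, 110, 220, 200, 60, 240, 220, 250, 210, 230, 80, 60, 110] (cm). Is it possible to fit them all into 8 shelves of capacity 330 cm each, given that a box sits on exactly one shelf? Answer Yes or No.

Yes

A valid assignment using 8 shelves:
  shelf 1: 250 + 80 = 330
  shelf 2: 240 + 60 = 300
  shelf 3: 240 + 60 = 300
  shelf 4: 230 + 40 = 270
  shelf 5: 220 + 110 = 330
  shelf 6: 220 + 110 = 330
  shelf 7: 210 = 210
  shelf 8: 200 = 200
Every load is within 330 cm, so 8 shelves suffice.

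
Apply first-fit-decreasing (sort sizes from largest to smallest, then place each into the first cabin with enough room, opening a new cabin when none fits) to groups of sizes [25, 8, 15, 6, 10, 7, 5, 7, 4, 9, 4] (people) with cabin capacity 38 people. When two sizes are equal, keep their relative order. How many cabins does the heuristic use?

Sorted descending: 25, 15, 10, 9, 8, 7, 7, 6, 5, 4, 4.
  25 → cabin 1 (new)  [load 25/38]
  15 → cabin 2 (new)  [load 15/38]
  10 → cabin 1  [load 35/38]
  9 → cabin 2  [load 24/38]
  8 → cabin 2  [load 32/38]
  7 → cabin 3 (new)  [load 7/38]
  7 → cabin 3  [load 14/38]
  6 → cabin 2  [load 38/38]
  5 → cabin 3  [load 19/38]
  4 → cabin 3  [load 23/38]
  4 → cabin 3  [load 27/38]
3 cabins opened.

3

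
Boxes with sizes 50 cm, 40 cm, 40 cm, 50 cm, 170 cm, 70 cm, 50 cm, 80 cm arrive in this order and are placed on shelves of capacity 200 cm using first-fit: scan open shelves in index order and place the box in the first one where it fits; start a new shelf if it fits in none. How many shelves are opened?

  50 → shelf 1 (new)  [load 50/200]
  40 → shelf 1  [load 90/200]
  40 → shelf 1  [load 130/200]
  50 → shelf 1  [load 180/200]
  170 → shelf 2 (new)  [load 170/200]
  70 → shelf 3 (new)  [load 70/200]
  50 → shelf 3  [load 120/200]
  80 → shelf 3  [load 200/200]
3 shelves opened.

3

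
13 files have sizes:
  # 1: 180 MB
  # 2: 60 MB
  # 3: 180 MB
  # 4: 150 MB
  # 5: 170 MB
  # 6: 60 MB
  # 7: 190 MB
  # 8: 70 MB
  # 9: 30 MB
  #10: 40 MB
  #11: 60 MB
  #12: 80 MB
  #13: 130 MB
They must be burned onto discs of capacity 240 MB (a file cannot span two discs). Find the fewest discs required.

6

Total = 190 + 180 + 180 + 170 + 150 + 130 + 80 + 70 + 60 + 60 + 60 + 40 + 30 = 1400 MB.
Lower bound: ⌈1400/240⌉ = 6 discs.
A packing using 6 discs:
  disc 1: 190 + 40 = 230
  disc 2: 180 + 60 = 240
  disc 3: 180 + 60 = 240
  disc 4: 170 + 70 = 240
  disc 5: 150 + 80 = 230
  disc 6: 130 + 60 + 30 = 220
This matches the lower bound, so 6 is optimal.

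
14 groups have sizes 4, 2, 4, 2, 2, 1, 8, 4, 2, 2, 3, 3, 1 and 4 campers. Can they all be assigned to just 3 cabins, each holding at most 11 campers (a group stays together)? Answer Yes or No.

Total = 42 campers; ⌈42/11⌉ = 4.
At least 4 cabins are required, but only 3 are allowed.

No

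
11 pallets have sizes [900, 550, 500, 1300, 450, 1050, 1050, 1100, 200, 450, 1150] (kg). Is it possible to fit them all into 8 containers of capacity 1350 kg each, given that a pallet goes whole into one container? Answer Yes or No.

A valid assignment using 8 containers:
  container 1: 1300 = 1300
  container 2: 1150 + 200 = 1350
  container 3: 1100 = 1100
  container 4: 1050 = 1050
  container 5: 1050 = 1050
  container 6: 900 + 450 = 1350
  container 7: 550 + 500 = 1050
  container 8: 450 = 450
Every load is within 1350 kg, so 8 containers suffice.

Yes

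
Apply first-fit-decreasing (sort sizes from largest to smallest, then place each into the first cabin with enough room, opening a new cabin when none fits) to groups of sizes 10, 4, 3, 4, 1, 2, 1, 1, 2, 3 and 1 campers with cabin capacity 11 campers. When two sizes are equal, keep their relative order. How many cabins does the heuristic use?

Sorted descending: 10, 4, 4, 3, 3, 2, 2, 1, 1, 1, 1.
  10 → cabin 1 (new)  [load 10/11]
  4 → cabin 2 (new)  [load 4/11]
  4 → cabin 2  [load 8/11]
  3 → cabin 2  [load 11/11]
  3 → cabin 3 (new)  [load 3/11]
  2 → cabin 3  [load 5/11]
  2 → cabin 3  [load 7/11]
  1 → cabin 1  [load 11/11]
  1 → cabin 3  [load 8/11]
  1 → cabin 3  [load 9/11]
  1 → cabin 3  [load 10/11]
3 cabins opened.

3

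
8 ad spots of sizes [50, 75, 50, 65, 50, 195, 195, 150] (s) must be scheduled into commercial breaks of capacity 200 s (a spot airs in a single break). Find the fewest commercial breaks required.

Total = 195 + 195 + 150 + 75 + 65 + 50 + 50 + 50 = 830 s.
Lower bound: ⌈830/200⌉ = 5 commercial breaks.
A packing using 5 commercial breaks:
  break 1: 195 = 195
  break 2: 195 = 195
  break 3: 150 + 50 = 200
  break 4: 75 + 65 + 50 = 190
  break 5: 50 = 50
This matches the lower bound, so 5 is optimal.

5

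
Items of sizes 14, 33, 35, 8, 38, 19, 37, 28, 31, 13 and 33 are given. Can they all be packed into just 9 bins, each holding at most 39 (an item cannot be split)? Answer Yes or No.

A valid assignment using 9 bins:
  bin 1: 38 = 38
  bin 2: 37 = 37
  bin 3: 35 = 35
  bin 4: 33 = 33
  bin 5: 33 = 33
  bin 6: 31 + 8 = 39
  bin 7: 28 = 28
  bin 8: 19 + 14 = 33
  bin 9: 13 = 13
Every load is within 39, so 9 bins suffice.

Yes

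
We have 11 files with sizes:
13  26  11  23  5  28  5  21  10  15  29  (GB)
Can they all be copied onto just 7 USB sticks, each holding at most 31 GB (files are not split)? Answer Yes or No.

Yes

A valid assignment using 7 USB sticks:
  USB stick 1: 29 = 29
  USB stick 2: 28 = 28
  USB stick 3: 26 + 5 = 31
  USB stick 4: 23 + 5 = 28
  USB stick 5: 21 + 10 = 31
  USB stick 6: 15 + 13 = 28
  USB stick 7: 11 = 11
Every load is within 31 GB, so 7 USB sticks suffice.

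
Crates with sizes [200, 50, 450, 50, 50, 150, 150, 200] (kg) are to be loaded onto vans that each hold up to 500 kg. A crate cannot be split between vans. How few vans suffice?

Total = 450 + 200 + 200 + 150 + 150 + 50 + 50 + 50 = 1300 kg.
Lower bound: ⌈1300/500⌉ = 3 vans.
A packing using 3 vans:
  van 1: 450 + 50 = 500
  van 2: 200 + 200 + 50 + 50 = 500
  van 3: 150 + 150 = 300
This matches the lower bound, so 3 is optimal.

3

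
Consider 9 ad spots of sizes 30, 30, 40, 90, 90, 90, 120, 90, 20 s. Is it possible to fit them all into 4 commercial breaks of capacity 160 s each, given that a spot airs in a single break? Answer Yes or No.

No

Total = 600 s; ⌈600/160⌉ = 4.
5 ad spots each exceed half the capacity and cannot share a break, forcing at least 5 commercial breaks.
At least 5 commercial breaks are required, but only 4 are allowed.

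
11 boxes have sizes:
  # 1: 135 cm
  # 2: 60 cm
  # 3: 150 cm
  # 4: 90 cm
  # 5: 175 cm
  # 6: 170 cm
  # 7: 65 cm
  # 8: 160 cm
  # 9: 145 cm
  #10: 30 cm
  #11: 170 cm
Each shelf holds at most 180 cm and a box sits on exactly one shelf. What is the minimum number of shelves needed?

9

Total = 175 + 170 + 170 + 160 + 150 + 145 + 135 + 90 + 65 + 60 + 30 = 1350 cm.
Lower bound: ⌈1350/180⌉ = 8 shelves.
A packing using 9 shelves:
  shelf 1: 175 = 175
  shelf 2: 170 = 170
  shelf 3: 170 = 170
  shelf 4: 160 = 160
  shelf 5: 150 + 30 = 180
  shelf 6: 145 = 145
  shelf 7: 135 = 135
  shelf 8: 90 + 65 = 155
  shelf 9: 60 = 60
No arrangement into 8 shelves stays within capacity, so 9 is optimal.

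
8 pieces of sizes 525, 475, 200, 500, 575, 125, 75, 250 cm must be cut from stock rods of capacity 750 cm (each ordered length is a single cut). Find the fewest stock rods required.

4

Total = 575 + 525 + 500 + 475 + 250 + 200 + 125 + 75 = 2725 cm.
Lower bound: ⌈2725/750⌉ = 4 stock rods.
A packing using 4 stock rods:
  stock rod 1: 575 + 125 = 700
  stock rod 2: 525 + 200 = 725
  stock rod 3: 500 + 250 = 750
  stock rod 4: 475 + 75 = 550
This matches the lower bound, so 4 is optimal.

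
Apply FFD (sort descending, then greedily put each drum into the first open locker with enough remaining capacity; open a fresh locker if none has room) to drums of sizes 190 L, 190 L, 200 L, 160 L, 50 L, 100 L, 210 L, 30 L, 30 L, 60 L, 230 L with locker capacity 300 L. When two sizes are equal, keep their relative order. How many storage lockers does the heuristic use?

Sorted descending: 230, 210, 200, 190, 190, 160, 100, 60, 50, 30, 30.
  230 → locker 1 (new)  [load 230/300]
  210 → locker 2 (new)  [load 210/300]
  200 → locker 3 (new)  [load 200/300]
  190 → locker 4 (new)  [load 190/300]
  190 → locker 5 (new)  [load 190/300]
  160 → locker 6 (new)  [load 160/300]
  100 → locker 3  [load 300/300]
  60 → locker 1  [load 290/300]
  50 → locker 2  [load 260/300]
  30 → locker 2  [load 290/300]
  30 → locker 4  [load 220/300]
6 storage lockers opened.

6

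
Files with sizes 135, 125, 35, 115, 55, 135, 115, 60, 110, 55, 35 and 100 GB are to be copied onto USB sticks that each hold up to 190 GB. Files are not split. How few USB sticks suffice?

7

Total = 135 + 135 + 125 + 115 + 115 + 110 + 100 + 60 + 55 + 55 + 35 + 35 = 1075 GB.
Lower bound: ⌈1075/190⌉ = 6 USB sticks.
Also, 7 files each exceed 95 GB, and no two of those can share a USB stick, so at least 7 USB sticks are needed.
A packing using 7 USB sticks:
  USB stick 1: 135 + 55 = 190
  USB stick 2: 135 + 55 = 190
  USB stick 3: 125 + 60 = 185
  USB stick 4: 115 + 35 + 35 = 185
  USB stick 5: 115 = 115
  USB stick 6: 110 = 110
  USB stick 7: 100 = 100
This matches the lower bound, so 7 is optimal.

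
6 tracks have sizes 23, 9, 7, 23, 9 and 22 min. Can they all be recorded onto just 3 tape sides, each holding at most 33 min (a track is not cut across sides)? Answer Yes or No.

Yes

A valid assignment using 3 tape sides:
  side 1: 23 + 9 = 32
  side 2: 23 + 9 = 32
  side 3: 22 + 7 = 29
Every load is within 33 min, so 3 tape sides suffice.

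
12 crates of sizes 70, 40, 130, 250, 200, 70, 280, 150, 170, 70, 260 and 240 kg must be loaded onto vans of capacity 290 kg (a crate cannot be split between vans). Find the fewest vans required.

Total = 280 + 260 + 250 + 240 + 200 + 170 + 150 + 130 + 70 + 70 + 70 + 40 = 1930 kg.
Lower bound: ⌈1930/290⌉ = 7 vans.
A packing using 8 vans:
  van 1: 280 = 280
  van 2: 260 = 260
  van 3: 250 + 40 = 290
  van 4: 240 = 240
  van 5: 200 + 70 = 270
  van 6: 170 + 70 = 240
  van 7: 150 + 130 = 280
  van 8: 70 = 70
No arrangement into 7 vans stays within capacity, so 8 is optimal.

8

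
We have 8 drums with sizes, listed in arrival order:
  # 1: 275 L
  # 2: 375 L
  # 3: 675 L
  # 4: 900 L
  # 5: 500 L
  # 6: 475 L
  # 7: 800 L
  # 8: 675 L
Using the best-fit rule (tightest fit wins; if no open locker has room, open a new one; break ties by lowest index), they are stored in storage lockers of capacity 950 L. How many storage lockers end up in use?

7

  275 → locker 1 (new)  [load 275/950]
  375 → locker 1  [load 650/950]
  675 → locker 2 (new)  [load 675/950]
  900 → locker 3 (new)  [load 900/950]
  500 → locker 4 (new)  [load 500/950]
  475 → locker 5 (new)  [load 475/950]
  800 → locker 6 (new)  [load 800/950]
  675 → locker 7 (new)  [load 675/950]
7 storage lockers opened.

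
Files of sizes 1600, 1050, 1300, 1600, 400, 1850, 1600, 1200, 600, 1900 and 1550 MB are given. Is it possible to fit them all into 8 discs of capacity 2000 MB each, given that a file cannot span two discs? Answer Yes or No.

No

Total = 14650 MB; ⌈14650/2000⌉ = 8.
9 files each exceed half the capacity and cannot share a disc, forcing at least 9 discs.
At least 9 discs are required, but only 8 are allowed.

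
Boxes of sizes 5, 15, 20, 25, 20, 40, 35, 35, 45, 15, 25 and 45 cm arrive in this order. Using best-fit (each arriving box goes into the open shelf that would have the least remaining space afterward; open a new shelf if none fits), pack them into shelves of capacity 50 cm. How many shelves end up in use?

  5 → shelf 1 (new)  [load 5/50]
  15 → shelf 1  [load 20/50]
  20 → shelf 1  [load 40/50]
  25 → shelf 2 (new)  [load 25/50]
  20 → shelf 2  [load 45/50]
  40 → shelf 3 (new)  [load 40/50]
  35 → shelf 4 (new)  [load 35/50]
  35 → shelf 5 (new)  [load 35/50]
  45 → shelf 6 (new)  [load 45/50]
  15 → shelf 4  [load 50/50]
  25 → shelf 7 (new)  [load 25/50]
  45 → shelf 8 (new)  [load 45/50]
8 shelves opened.

8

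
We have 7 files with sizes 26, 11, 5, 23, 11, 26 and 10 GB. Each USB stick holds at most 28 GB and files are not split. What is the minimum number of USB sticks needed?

Total = 26 + 26 + 23 + 11 + 11 + 10 + 5 = 112 GB.
Lower bound: ⌈112/28⌉ = 4 USB sticks.
A packing using 5 USB sticks:
  USB stick 1: 26 = 26
  USB stick 2: 26 = 26
  USB stick 3: 23 + 5 = 28
  USB stick 4: 11 + 11 = 22
  USB stick 5: 10 = 10
No arrangement into 4 USB sticks stays within capacity, so 5 is optimal.

5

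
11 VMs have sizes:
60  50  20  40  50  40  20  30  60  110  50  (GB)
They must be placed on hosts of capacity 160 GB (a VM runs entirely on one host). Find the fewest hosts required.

4

Total = 110 + 60 + 60 + 50 + 50 + 50 + 40 + 40 + 30 + 20 + 20 = 530 GB.
Lower bound: ⌈530/160⌉ = 4 hosts.
A packing using 4 hosts:
  host 1: 110 + 50 = 160
  host 2: 60 + 60 + 40 = 160
  host 3: 50 + 50 + 40 + 20 = 160
  host 4: 30 + 20 = 50
This matches the lower bound, so 4 is optimal.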